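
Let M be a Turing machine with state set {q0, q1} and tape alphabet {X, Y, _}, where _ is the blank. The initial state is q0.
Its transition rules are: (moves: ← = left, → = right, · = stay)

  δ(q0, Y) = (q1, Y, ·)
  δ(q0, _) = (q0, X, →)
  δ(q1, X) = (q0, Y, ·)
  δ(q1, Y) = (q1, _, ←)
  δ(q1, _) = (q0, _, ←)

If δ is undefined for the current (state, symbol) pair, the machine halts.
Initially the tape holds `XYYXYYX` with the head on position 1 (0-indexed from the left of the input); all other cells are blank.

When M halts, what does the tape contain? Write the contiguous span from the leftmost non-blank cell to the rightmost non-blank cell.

state=q0 head=1 tape=____X[Y]YXYYX   (q0,Y)→(q1,Y,·)
state=q1 head=1 tape=____X[Y]YXYYX   (q1,Y)→(q1,_,←)
state=q1 head=0 tape=____[X]_YXYYX   (q1,X)→(q0,Y,·)
state=q0 head=0 tape=____[Y]_YXYYX   (q0,Y)→(q1,Y,·)
state=q1 head=0 tape=____[Y]_YXYYX   (q1,Y)→(q1,_,←)
state=q1 head=-1 tape=___[_]__YXYYX   (q1,_)→(q0,_,←)
state=q0 head=-2 tape=__[_]___YXYYX   (q0,_)→(q0,X,→)
state=q0 head=-1 tape=__X[_]__YXYYX   (q0,_)→(q0,X,→)
state=q0 head=0 tape=__XX[_]_YXYYX   (q0,_)→(q0,X,→)
state=q0 head=1 tape=__XXX[_]YXYYX   (q0,_)→(q0,X,→)
state=q0 head=2 tape=__XXXX[Y]XYYX   (q0,Y)→(q1,Y,·)
state=q1 head=2 tape=__XXXX[Y]XYYX   (q1,Y)→(q1,_,←)
state=q1 head=1 tape=__XXX[X]_XYYX   (q1,X)→(q0,Y,·)
state=q0 head=1 tape=__XXX[Y]_XYYX   (q0,Y)→(q1,Y,·)
state=q1 head=1 tape=__XXX[Y]_XYYX   (q1,Y)→(q1,_,←)
state=q1 head=0 tape=__XX[X]__XYYX   (q1,X)→(q0,Y,·)
state=q0 head=0 tape=__XX[Y]__XYYX   (q0,Y)→(q1,Y,·)
state=q1 head=0 tape=__XX[Y]__XYYX   (q1,Y)→(q1,_,←)
state=q1 head=-1 tape=__X[X]___XYYX   (q1,X)→(q0,Y,·)
state=q0 head=-1 tape=__X[Y]___XYYX   (q0,Y)→(q1,Y,·)
state=q1 head=-1 tape=__X[Y]___XYYX   (q1,Y)→(q1,_,←)
state=q1 head=-2 tape=__[X]____XYYX   (q1,X)→(q0,Y,·)
state=q0 head=-2 tape=__[Y]____XYYX   (q0,Y)→(q1,Y,·)
state=q1 head=-2 tape=__[Y]____XYYX   (q1,Y)→(q1,_,←)
state=q1 head=-3 tape=_[_]_____XYYX   (q1,_)→(q0,_,←)
state=q0 head=-4 tape=[_]______XYYX   (q0,_)→(q0,X,→)
state=q0 head=-3 tape=X[_]_____XYYX   (q0,_)→(q0,X,→)
state=q0 head=-2 tape=XX[_]____XYYX   (q0,_)→(q0,X,→)
state=q0 head=-1 tape=XXX[_]___XYYX   (q0,_)→(q0,X,→)
state=q0 head=0 tape=XXXX[_]__XYYX   (q0,_)→(q0,X,→)
state=q0 head=1 tape=XXXXX[_]_XYYX   (q0,_)→(q0,X,→)
state=q0 head=2 tape=XXXXXX[_]XYYX   (q0,_)→(q0,X,→)
state=q0 head=3 tape=XXXXXXX[X]YYX
The non-blank tape span at halt is XXXXXXXXYYX.

XXXXXXXXYYX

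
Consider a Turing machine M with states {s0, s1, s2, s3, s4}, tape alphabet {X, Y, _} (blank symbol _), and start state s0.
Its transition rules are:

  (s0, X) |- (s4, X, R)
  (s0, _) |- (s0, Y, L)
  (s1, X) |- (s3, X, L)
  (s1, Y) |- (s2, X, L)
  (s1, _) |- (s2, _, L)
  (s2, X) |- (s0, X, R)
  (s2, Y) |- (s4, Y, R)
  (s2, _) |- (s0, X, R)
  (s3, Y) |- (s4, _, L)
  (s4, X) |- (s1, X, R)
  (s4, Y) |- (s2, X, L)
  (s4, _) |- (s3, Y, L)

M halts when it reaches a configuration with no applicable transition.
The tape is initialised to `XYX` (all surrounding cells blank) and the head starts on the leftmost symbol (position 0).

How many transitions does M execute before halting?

13

s0 | [X]YX__   read X → write X, move R, go to s4
s4 | X[Y]X__   read Y → write X, move L, go to s2
s2 | [X]XX__   read X → write X, move R, go to s0
s0 | X[X]X__   read X → write X, move R, go to s4
s4 | XX[X]__   read X → write X, move R, go to s1
s1 | XXX[_]_   read _ → write _, move L, go to s2
s2 | XX[X]__   read X → write X, move R, go to s0
s0 | XXX[_]_   read _ → write Y, move L, go to s0
s0 | XX[X]Y_   read X → write X, move R, go to s4
s4 | XXX[Y]_   read Y → write X, move L, go to s2
s2 | XX[X]X_   read X → write X, move R, go to s0
s0 | XXX[X]_   read X → write X, move R, go to s4
s4 | XXXX[_]   read _ → write Y, move L, go to s3
s3 | XXX[X]Y
M halts after 13 transitions.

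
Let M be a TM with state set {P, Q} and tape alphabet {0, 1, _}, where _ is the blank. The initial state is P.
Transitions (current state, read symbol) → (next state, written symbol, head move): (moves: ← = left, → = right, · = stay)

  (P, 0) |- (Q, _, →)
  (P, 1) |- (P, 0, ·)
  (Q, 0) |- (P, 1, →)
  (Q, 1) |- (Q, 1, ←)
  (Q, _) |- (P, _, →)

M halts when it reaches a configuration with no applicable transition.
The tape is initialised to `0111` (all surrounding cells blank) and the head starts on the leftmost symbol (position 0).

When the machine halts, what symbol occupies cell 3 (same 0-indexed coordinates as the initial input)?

P | [0]111__   read 0 → write _, move →, go to Q
Q | _[1]11__   read 1 → write 1, move ←, go to Q
Q | [_]111__   read _ → write _, move →, go to P
P | _[1]11__   read 1 → write 0, move ·, go to P
P | _[0]11__   read 0 → write _, move →, go to Q
Q | __[1]1__   read 1 → write 1, move ←, go to Q
Q | _[_]11__   read _ → write _, move →, go to P
P | __[1]1__   read 1 → write 0, move ·, go to P
P | __[0]1__   read 0 → write _, move →, go to Q
Q | ___[1]__   read 1 → write 1, move ←, go to Q
Q | __[_]1__   read _ → write _, move →, go to P
P | ___[1]__   read 1 → write 0, move ·, go to P
P | ___[0]__   read 0 → write _, move →, go to Q
Q | ____[_]_   read _ → write _, move →, go to P
P | _____[_]
Cell 3 holds _ when M halts.

_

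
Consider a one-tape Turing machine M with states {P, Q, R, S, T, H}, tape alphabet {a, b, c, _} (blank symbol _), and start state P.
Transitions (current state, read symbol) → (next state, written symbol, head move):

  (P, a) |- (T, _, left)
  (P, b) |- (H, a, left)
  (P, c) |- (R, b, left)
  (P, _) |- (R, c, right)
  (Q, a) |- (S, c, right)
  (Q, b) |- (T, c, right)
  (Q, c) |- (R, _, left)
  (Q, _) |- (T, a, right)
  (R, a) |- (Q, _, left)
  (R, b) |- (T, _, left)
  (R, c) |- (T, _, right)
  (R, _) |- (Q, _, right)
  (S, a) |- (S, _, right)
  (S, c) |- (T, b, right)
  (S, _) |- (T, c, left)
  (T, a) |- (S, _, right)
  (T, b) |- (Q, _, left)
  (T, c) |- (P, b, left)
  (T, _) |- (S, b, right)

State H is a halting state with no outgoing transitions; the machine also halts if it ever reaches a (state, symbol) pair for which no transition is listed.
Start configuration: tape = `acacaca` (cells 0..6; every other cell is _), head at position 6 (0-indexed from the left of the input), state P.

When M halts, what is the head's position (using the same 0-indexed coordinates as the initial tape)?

state=P head=6 tape=__acacac[a]   (P,a)→(T,_,left)
state=T head=5 tape=__acaca[c]_   (T,c)→(P,b,left)
state=P head=4 tape=__acac[a]b_   (P,a)→(T,_,left)
state=T head=3 tape=__aca[c]_b_   (T,c)→(P,b,left)
state=P head=2 tape=__ac[a]b_b_   (P,a)→(T,_,left)
state=T head=1 tape=__a[c]_b_b_   (T,c)→(P,b,left)
state=P head=0 tape=__[a]b_b_b_   (P,a)→(T,_,left)
state=T head=-1 tape=_[_]_b_b_b_   (T,_)→(S,b,right)
state=S head=0 tape=_b[_]b_b_b_   (S,_)→(T,c,left)
state=T head=-1 tape=_[b]cb_b_b_   (T,b)→(Q,_,left)
state=Q head=-2 tape=[_]_cb_b_b_   (Q,_)→(T,a,right)
state=T head=-1 tape=a[_]cb_b_b_   (T,_)→(S,b,right)
state=S head=0 tape=ab[c]b_b_b_   (S,c)→(T,b,right)
state=T head=1 tape=abb[b]_b_b_   (T,b)→(Q,_,left)
state=Q head=0 tape=ab[b]__b_b_   (Q,b)→(T,c,right)
state=T head=1 tape=abc[_]_b_b_   (T,_)→(S,b,right)
state=S head=2 tape=abcb[_]b_b_   (S,_)→(T,c,left)
state=T head=1 tape=abc[b]cb_b_   (T,b)→(Q,_,left)
state=Q head=0 tape=ab[c]_cb_b_   (Q,c)→(R,_,left)
state=R head=-1 tape=a[b]__cb_b_   (R,b)→(T,_,left)
state=T head=-2 tape=[a]___cb_b_   (T,a)→(S,_,right)
state=S head=-1 tape=_[_]__cb_b_   (S,_)→(T,c,left)
state=T head=-2 tape=[_]c__cb_b_   (T,_)→(S,b,right)
state=S head=-1 tape=b[c]__cb_b_   (S,c)→(T,b,right)
state=T head=0 tape=bb[_]_cb_b_   (T,_)→(S,b,right)
state=S head=1 tape=bbb[_]cb_b_   (S,_)→(T,c,left)
state=T head=0 tape=bb[b]ccb_b_   (T,b)→(Q,_,left)
state=Q head=-1 tape=b[b]_ccb_b_   (Q,b)→(T,c,right)
state=T head=0 tape=bc[_]ccb_b_   (T,_)→(S,b,right)
state=S head=1 tape=bcb[c]cb_b_   (S,c)→(T,b,right)
state=T head=2 tape=bcbb[c]b_b_   (T,c)→(P,b,left)
state=P head=1 tape=bcb[b]bb_b_   (P,b)→(H,a,left)
state=H head=0 tape=bc[b]abb_b_
At halt the head is at cell 0.

0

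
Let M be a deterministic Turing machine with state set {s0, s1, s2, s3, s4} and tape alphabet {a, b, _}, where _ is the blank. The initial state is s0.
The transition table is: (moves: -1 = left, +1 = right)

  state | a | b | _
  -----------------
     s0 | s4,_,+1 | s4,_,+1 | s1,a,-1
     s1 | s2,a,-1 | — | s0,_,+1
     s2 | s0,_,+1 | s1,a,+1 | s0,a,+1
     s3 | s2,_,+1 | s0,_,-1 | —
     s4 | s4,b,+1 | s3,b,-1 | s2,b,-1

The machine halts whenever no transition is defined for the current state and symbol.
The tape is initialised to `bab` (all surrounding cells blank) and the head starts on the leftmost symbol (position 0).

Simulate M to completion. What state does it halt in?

s3

state=s0 head=0 tape=_[b]ab   (s0,b)→(s4,_,+1)
state=s4 head=1 tape=__[a]b   (s4,a)→(s4,b,+1)
state=s4 head=2 tape=__b[b]   (s4,b)→(s3,b,-1)
state=s3 head=1 tape=__[b]b   (s3,b)→(s0,_,-1)
state=s0 head=0 tape=_[_]_b   (s0,_)→(s1,a,-1)
state=s1 head=-1 tape=[_]a_b   (s1,_)→(s0,_,+1)
state=s0 head=0 tape=_[a]_b   (s0,a)→(s4,_,+1)
state=s4 head=1 tape=__[_]b   (s4,_)→(s2,b,-1)
state=s2 head=0 tape=_[_]bb   (s2,_)→(s0,a,+1)
state=s0 head=1 tape=_a[b]b   (s0,b)→(s4,_,+1)
state=s4 head=2 tape=_a_[b]   (s4,b)→(s3,b,-1)
state=s3 head=1 tape=_a[_]b
No transition is defined for (s3, _); M halts in state s3.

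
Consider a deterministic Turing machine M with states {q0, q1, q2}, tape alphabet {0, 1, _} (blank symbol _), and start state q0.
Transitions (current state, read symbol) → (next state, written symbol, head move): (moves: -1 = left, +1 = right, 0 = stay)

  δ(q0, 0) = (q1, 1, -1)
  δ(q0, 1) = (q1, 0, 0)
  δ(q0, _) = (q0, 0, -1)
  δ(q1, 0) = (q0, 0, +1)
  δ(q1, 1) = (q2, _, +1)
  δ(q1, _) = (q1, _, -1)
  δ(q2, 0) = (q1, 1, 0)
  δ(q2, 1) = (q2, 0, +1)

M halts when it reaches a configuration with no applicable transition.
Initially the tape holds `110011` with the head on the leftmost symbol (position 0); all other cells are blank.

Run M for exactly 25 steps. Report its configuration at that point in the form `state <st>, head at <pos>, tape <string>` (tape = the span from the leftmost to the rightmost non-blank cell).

state=q0 head=0 tape=[1]10011__   (q0,1)→(q1,0,0)
state=q1 head=0 tape=[0]10011__   (q1,0)→(q0,0,+1)
state=q0 head=1 tape=0[1]0011__   (q0,1)→(q1,0,0)
state=q1 head=1 tape=0[0]0011__   (q1,0)→(q0,0,+1)
state=q0 head=2 tape=00[0]011__   (q0,0)→(q1,1,-1)
state=q1 head=1 tape=0[0]1011__   (q1,0)→(q0,0,+1)
state=q0 head=2 tape=00[1]011__   (q0,1)→(q1,0,0)
state=q1 head=2 tape=00[0]011__   (q1,0)→(q0,0,+1)
state=q0 head=3 tape=000[0]11__   (q0,0)→(q1,1,-1)
state=q1 head=2 tape=00[0]111__   (q1,0)→(q0,0,+1)
state=q0 head=3 tape=000[1]11__   (q0,1)→(q1,0,0)
state=q1 head=3 tape=000[0]11__   (q1,0)→(q0,0,+1)
state=q0 head=4 tape=0000[1]1__   (q0,1)→(q1,0,0)
state=q1 head=4 tape=0000[0]1__   (q1,0)→(q0,0,+1)
state=q0 head=5 tape=00000[1]__   (q0,1)→(q1,0,0)
state=q1 head=5 tape=00000[0]__   (q1,0)→(q0,0,+1)
state=q0 head=6 tape=000000[_]_   (q0,_)→(q0,0,-1)
state=q0 head=5 tape=00000[0]0_   (q0,0)→(q1,1,-1)
state=q1 head=4 tape=0000[0]10_   (q1,0)→(q0,0,+1)
state=q0 head=5 tape=00000[1]0_   (q0,1)→(q1,0,0)
state=q1 head=5 tape=00000[0]0_   (q1,0)→(q0,0,+1)
state=q0 head=6 tape=000000[0]_   (q0,0)→(q1,1,-1)
state=q1 head=5 tape=00000[0]1_   (q1,0)→(q0,0,+1)
state=q0 head=6 tape=000000[1]_   (q0,1)→(q1,0,0)
state=q1 head=6 tape=000000[0]_   (q1,0)→(q0,0,+1)
state=q0 head=7 tape=0000000[_]
After 25 steps: state q0, head at 7, tape 0000000.

state q0, head at 7, tape 0000000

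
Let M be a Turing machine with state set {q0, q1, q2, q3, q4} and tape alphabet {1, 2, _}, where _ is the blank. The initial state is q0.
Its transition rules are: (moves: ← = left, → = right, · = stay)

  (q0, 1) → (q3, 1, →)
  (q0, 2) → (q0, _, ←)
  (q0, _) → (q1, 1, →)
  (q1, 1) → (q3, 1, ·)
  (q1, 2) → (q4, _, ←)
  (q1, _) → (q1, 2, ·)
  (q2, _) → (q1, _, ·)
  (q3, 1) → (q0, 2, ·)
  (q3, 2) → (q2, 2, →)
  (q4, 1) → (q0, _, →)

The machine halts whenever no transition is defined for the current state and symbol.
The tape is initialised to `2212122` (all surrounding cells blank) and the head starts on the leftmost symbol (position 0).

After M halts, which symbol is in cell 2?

_

state=q0 head=0 tape=_[2]212122   (q0,2)→(q0,_,←)
state=q0 head=-1 tape=[_]_212122   (q0,_)→(q1,1,→)
state=q1 head=0 tape=1[_]212122   (q1,_)→(q1,2,·)
state=q1 head=0 tape=1[2]212122   (q1,2)→(q4,_,←)
state=q4 head=-1 tape=[1]_212122   (q4,1)→(q0,_,→)
state=q0 head=0 tape=_[_]212122   (q0,_)→(q1,1,→)
state=q1 head=1 tape=_1[2]12122   (q1,2)→(q4,_,←)
state=q4 head=0 tape=_[1]_12122   (q4,1)→(q0,_,→)
state=q0 head=1 tape=__[_]12122   (q0,_)→(q1,1,→)
state=q1 head=2 tape=__1[1]2122   (q1,1)→(q3,1,·)
state=q3 head=2 tape=__1[1]2122   (q3,1)→(q0,2,·)
state=q0 head=2 tape=__1[2]2122   (q0,2)→(q0,_,←)
state=q0 head=1 tape=__[1]_2122   (q0,1)→(q3,1,→)
state=q3 head=2 tape=__1[_]2122
Cell 2 holds _ when M halts.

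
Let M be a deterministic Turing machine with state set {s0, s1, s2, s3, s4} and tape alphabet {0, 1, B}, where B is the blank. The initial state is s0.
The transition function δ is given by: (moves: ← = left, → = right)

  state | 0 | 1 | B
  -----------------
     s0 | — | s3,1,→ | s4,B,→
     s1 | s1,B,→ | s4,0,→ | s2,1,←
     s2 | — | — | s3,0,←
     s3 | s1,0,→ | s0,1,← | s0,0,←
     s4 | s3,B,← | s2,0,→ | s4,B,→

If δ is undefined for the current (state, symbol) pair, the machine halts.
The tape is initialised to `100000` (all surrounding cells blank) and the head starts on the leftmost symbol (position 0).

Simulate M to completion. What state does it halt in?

s0

s0 | [1]00000B   read 1 → write 1, move →, go to s3
s3 | 1[0]0000B   read 0 → write 0, move →, go to s1
s1 | 10[0]000B   read 0 → write B, move →, go to s1
s1 | 10B[0]00B   read 0 → write B, move →, go to s1
s1 | 10BB[0]0B   read 0 → write B, move →, go to s1
s1 | 10BBB[0]B   read 0 → write B, move →, go to s1
s1 | 10BBBB[B]   read B → write 1, move ←, go to s2
s2 | 10BBB[B]1   read B → write 0, move ←, go to s3
s3 | 10BB[B]01   read B → write 0, move ←, go to s0
s0 | 10B[B]001   read B → write B, move →, go to s4
s4 | 10BB[0]01   read 0 → write B, move ←, go to s3
s3 | 10B[B]B01   read B → write 0, move ←, go to s0
s0 | 10[B]0B01   read B → write B, move →, go to s4
s4 | 10B[0]B01   read 0 → write B, move ←, go to s3
s3 | 10[B]BB01   read B → write 0, move ←, go to s0
s0 | 1[0]0BB01
No transition is defined for (s0, 0); M halts in state s0.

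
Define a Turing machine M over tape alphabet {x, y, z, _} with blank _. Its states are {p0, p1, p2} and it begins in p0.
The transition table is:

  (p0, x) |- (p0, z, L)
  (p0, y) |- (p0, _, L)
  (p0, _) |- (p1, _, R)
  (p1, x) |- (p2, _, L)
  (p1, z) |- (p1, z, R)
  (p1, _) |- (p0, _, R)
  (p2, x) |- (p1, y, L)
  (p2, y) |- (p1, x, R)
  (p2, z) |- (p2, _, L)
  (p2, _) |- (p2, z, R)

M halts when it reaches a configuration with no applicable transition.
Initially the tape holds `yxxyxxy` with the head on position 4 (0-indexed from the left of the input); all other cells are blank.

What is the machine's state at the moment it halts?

p0 | _yxxy[x]xy   read x → write z, move L, go to p0
p0 | _yxx[y]zxy   read y → write _, move L, go to p0
p0 | _yx[x]_zxy   read x → write z, move L, go to p0
p0 | _y[x]z_zxy   read x → write z, move L, go to p0
p0 | _[y]zz_zxy   read y → write _, move L, go to p0
p0 | [_]_zz_zxy   read _ → write _, move R, go to p1
p1 | _[_]zz_zxy   read _ → write _, move R, go to p0
p0 | __[z]z_zxy
No transition is defined for (p0, z); M halts in state p0.

p0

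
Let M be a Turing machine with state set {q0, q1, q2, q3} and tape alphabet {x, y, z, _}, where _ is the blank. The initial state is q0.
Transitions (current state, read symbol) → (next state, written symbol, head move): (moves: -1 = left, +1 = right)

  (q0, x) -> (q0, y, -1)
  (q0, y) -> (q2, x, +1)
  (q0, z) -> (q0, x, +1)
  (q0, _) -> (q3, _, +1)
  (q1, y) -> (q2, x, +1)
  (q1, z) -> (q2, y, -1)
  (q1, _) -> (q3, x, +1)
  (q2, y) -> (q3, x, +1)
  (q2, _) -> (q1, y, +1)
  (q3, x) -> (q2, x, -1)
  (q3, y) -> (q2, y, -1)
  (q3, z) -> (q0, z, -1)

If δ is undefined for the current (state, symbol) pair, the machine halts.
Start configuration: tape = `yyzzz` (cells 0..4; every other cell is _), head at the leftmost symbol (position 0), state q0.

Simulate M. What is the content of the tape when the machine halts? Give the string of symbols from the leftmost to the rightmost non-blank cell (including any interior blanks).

q0 | _[y]yzzz   read y → write x, move +1, go to q2
q2 | _x[y]zzz   read y → write x, move +1, go to q3
q3 | _xx[z]zz   read z → write z, move -1, go to q0
q0 | _x[x]zzz   read x → write y, move -1, go to q0
q0 | _[x]yzzz   read x → write y, move -1, go to q0
q0 | [_]yyzzz   read _ → write _, move +1, go to q3
q3 | _[y]yzzz   read y → write y, move -1, go to q2
q2 | [_]yyzzz   read _ → write y, move +1, go to q1
q1 | y[y]yzzz   read y → write x, move +1, go to q2
q2 | yx[y]zzz   read y → write x, move +1, go to q3
q3 | yxx[z]zz   read z → write z, move -1, go to q0
q0 | yx[x]zzz   read x → write y, move -1, go to q0
q0 | y[x]yzzz   read x → write y, move -1, go to q0
q0 | [y]yyzzz   read y → write x, move +1, go to q2
q2 | x[y]yzzz   read y → write x, move +1, go to q3
q3 | xx[y]zzz   read y → write y, move -1, go to q2
q2 | x[x]yzzz
The non-blank tape span at halt is xxyzzz.

xxyzzz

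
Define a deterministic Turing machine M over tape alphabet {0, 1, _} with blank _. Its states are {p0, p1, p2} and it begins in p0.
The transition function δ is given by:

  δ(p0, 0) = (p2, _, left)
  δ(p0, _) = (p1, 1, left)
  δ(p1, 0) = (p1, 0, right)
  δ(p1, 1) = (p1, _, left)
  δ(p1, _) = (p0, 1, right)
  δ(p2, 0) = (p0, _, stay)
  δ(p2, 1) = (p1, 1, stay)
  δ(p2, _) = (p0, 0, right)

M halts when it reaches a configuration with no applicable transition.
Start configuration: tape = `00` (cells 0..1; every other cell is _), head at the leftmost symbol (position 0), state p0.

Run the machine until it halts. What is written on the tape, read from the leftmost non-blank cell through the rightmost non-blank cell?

011

state=p0 head=0 tape=_[0]0   (p0,0)→(p2,_,left)
state=p2 head=-1 tape=[_]_0   (p2,_)→(p0,0,right)
state=p0 head=0 tape=0[_]0   (p0,_)→(p1,1,left)
state=p1 head=-1 tape=[0]10   (p1,0)→(p1,0,right)
state=p1 head=0 tape=0[1]0   (p1,1)→(p1,_,left)
state=p1 head=-1 tape=[0]_0   (p1,0)→(p1,0,right)
state=p1 head=0 tape=0[_]0   (p1,_)→(p0,1,right)
state=p0 head=1 tape=01[0]   (p0,0)→(p2,_,left)
state=p2 head=0 tape=0[1]_   (p2,1)→(p1,1,stay)
state=p1 head=0 tape=0[1]_   (p1,1)→(p1,_,left)
state=p1 head=-1 tape=[0]__   (p1,0)→(p1,0,right)
state=p1 head=0 tape=0[_]_   (p1,_)→(p0,1,right)
state=p0 head=1 tape=01[_]   (p0,_)→(p1,1,left)
state=p1 head=0 tape=0[1]1   (p1,1)→(p1,_,left)
state=p1 head=-1 tape=[0]_1   (p1,0)→(p1,0,right)
state=p1 head=0 tape=0[_]1   (p1,_)→(p0,1,right)
state=p0 head=1 tape=01[1]
The non-blank tape span at halt is 011.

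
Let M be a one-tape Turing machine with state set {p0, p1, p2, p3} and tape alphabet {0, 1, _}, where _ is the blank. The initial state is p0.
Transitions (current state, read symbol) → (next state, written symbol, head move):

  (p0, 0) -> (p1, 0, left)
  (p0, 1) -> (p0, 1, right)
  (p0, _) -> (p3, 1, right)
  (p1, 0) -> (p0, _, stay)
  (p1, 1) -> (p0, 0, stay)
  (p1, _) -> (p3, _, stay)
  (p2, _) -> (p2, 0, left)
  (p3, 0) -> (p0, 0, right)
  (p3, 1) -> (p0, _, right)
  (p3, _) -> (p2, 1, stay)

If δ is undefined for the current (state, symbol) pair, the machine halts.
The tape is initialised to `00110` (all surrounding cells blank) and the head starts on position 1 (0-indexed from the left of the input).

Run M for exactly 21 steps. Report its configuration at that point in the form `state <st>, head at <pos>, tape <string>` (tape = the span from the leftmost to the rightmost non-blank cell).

state p3, head at 4, tape 11110

state=p0 head=1 tape=0[0]110   (p0,0)→(p1,0,left)
state=p1 head=0 tape=[0]0110   (p1,0)→(p0,_,stay)
state=p0 head=0 tape=[_]0110   (p0,_)→(p3,1,right)
state=p3 head=1 tape=1[0]110   (p3,0)→(p0,0,right)
state=p0 head=2 tape=10[1]10   (p0,1)→(p0,1,right)
state=p0 head=3 tape=101[1]0   (p0,1)→(p0,1,right)
state=p0 head=4 tape=1011[0]   (p0,0)→(p1,0,left)
state=p1 head=3 tape=101[1]0   (p1,1)→(p0,0,stay)
state=p0 head=3 tape=101[0]0   (p0,0)→(p1,0,left)
state=p1 head=2 tape=10[1]00   (p1,1)→(p0,0,stay)
state=p0 head=2 tape=10[0]00   (p0,0)→(p1,0,left)
state=p1 head=1 tape=1[0]000   (p1,0)→(p0,_,stay)
state=p0 head=1 tape=1[_]000   (p0,_)→(p3,1,right)
state=p3 head=2 tape=11[0]00   (p3,0)→(p0,0,right)
state=p0 head=3 tape=110[0]0   (p0,0)→(p1,0,left)
state=p1 head=2 tape=11[0]00   (p1,0)→(p0,_,stay)
state=p0 head=2 tape=11[_]00   (p0,_)→(p3,1,right)
state=p3 head=3 tape=111[0]0   (p3,0)→(p0,0,right)
state=p0 head=4 tape=1110[0]   (p0,0)→(p1,0,left)
state=p1 head=3 tape=111[0]0   (p1,0)→(p0,_,stay)
state=p0 head=3 tape=111[_]0   (p0,_)→(p3,1,right)
state=p3 head=4 tape=1111[0]
After 21 steps: state p3, head at 4, tape 11110.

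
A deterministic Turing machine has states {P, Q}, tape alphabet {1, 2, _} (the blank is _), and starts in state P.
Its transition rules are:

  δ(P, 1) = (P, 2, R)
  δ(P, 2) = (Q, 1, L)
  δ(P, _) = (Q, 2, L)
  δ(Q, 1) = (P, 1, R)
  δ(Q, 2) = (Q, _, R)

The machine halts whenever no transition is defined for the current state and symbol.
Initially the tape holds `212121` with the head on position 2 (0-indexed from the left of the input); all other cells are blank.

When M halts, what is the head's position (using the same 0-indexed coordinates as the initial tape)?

P | 21[2]121__   read 2 → write 1, move L, go to Q
Q | 2[1]1121__   read 1 → write 1, move R, go to P
P | 21[1]121__   read 1 → write 2, move R, go to P
P | 212[1]21__   read 1 → write 2, move R, go to P
P | 2122[2]1__   read 2 → write 1, move L, go to Q
Q | 212[2]11__   read 2 → write _, move R, go to Q
Q | 212_[1]1__   read 1 → write 1, move R, go to P
P | 212_1[1]__   read 1 → write 2, move R, go to P
P | 212_12[_]_   read _ → write 2, move L, go to Q
Q | 212_1[2]2_   read 2 → write _, move R, go to Q
Q | 212_1_[2]_   read 2 → write _, move R, go to Q
Q | 212_1__[_]
At halt the head is at cell 7.

7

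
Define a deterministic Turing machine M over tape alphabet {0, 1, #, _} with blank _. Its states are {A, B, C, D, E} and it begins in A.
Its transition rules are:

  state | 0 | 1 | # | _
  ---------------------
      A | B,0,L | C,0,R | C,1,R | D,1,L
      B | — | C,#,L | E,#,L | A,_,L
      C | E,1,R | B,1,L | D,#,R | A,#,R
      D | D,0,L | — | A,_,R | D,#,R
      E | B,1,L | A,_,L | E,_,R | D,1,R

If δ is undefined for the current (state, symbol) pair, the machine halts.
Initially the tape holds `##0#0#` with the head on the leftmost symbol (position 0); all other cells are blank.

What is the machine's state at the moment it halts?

D

A | ___[#]#0#0#   read # → write 1, move R, go to C
C | ___1[#]0#0#   read # → write #, move R, go to D
D | ___1#[0]#0#   read 0 → write 0, move L, go to D
D | ___1[#]0#0#   read # → write _, move R, go to A
A | ___1_[0]#0#   read 0 → write 0, move L, go to B
B | ___1[_]0#0#   read _ → write _, move L, go to A
A | ___[1]_0#0#   read 1 → write 0, move R, go to C
C | ___0[_]0#0#   read _ → write #, move R, go to A
A | ___0#[0]#0#   read 0 → write 0, move L, go to B
B | ___0[#]0#0#   read # → write #, move L, go to E
E | ___[0]#0#0#   read 0 → write 1, move L, go to B
B | __[_]1#0#0#   read _ → write _, move L, go to A
A | _[_]_1#0#0#   read _ → write 1, move L, go to D
D | [_]1_1#0#0#   read _ → write #, move R, go to D
D | #[1]_1#0#0#
No transition is defined for (D, 1); M halts in state D.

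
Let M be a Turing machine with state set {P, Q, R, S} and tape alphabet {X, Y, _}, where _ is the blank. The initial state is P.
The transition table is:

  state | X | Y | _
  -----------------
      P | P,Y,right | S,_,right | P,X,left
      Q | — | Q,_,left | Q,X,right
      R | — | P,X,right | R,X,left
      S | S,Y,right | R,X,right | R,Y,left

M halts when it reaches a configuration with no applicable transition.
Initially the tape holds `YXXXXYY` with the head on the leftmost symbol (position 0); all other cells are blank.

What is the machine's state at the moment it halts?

state=P head=0 tape=[Y]XXXXYY____   (P,Y)→(S,_,right)
state=S head=1 tape=_[X]XXXYY____   (S,X)→(S,Y,right)
state=S head=2 tape=_Y[X]XXYY____   (S,X)→(S,Y,right)
state=S head=3 tape=_YY[X]XYY____   (S,X)→(S,Y,right)
state=S head=4 tape=_YYY[X]YY____   (S,X)→(S,Y,right)
state=S head=5 tape=_YYYY[Y]Y____   (S,Y)→(R,X,right)
state=R head=6 tape=_YYYYX[Y]____   (R,Y)→(P,X,right)
state=P head=7 tape=_YYYYXX[_]___   (P,_)→(P,X,left)
state=P head=6 tape=_YYYYX[X]X___   (P,X)→(P,Y,right)
state=P head=7 tape=_YYYYXY[X]___   (P,X)→(P,Y,right)
state=P head=8 tape=_YYYYXYY[_]__   (P,_)→(P,X,left)
state=P head=7 tape=_YYYYXY[Y]X__   (P,Y)→(S,_,right)
state=S head=8 tape=_YYYYXY_[X]__   (S,X)→(S,Y,right)
state=S head=9 tape=_YYYYXY_Y[_]_   (S,_)→(R,Y,left)
state=R head=8 tape=_YYYYXY_[Y]Y_   (R,Y)→(P,X,right)
state=P head=9 tape=_YYYYXY_X[Y]_   (P,Y)→(S,_,right)
state=S head=10 tape=_YYYYXY_X_[_]   (S,_)→(R,Y,left)
state=R head=9 tape=_YYYYXY_X[_]Y   (R,_)→(R,X,left)
state=R head=8 tape=_YYYYXY_[X]XY
No transition is defined for (R, X); M halts in state R.

R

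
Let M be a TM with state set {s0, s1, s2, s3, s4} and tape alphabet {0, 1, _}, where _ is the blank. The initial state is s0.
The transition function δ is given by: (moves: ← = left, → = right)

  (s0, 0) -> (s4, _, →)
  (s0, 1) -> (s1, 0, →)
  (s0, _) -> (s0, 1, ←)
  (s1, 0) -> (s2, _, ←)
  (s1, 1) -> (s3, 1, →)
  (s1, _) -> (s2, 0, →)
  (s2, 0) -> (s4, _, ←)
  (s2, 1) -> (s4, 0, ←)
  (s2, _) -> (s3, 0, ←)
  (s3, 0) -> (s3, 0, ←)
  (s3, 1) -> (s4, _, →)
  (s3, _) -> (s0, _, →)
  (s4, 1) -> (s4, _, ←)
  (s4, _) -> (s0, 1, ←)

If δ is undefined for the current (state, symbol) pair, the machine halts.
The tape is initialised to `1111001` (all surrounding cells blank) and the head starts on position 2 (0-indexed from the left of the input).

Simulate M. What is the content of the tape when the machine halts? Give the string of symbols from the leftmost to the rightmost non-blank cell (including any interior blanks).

state=s0 head=2 tape=11[1]1001   (s0,1)→(s1,0,→)
state=s1 head=3 tape=110[1]001   (s1,1)→(s3,1,→)
state=s3 head=4 tape=1101[0]01   (s3,0)→(s3,0,←)
state=s3 head=3 tape=110[1]001   (s3,1)→(s4,_,→)
state=s4 head=4 tape=110_[0]01
The non-blank tape span at halt is 110_001.

110_001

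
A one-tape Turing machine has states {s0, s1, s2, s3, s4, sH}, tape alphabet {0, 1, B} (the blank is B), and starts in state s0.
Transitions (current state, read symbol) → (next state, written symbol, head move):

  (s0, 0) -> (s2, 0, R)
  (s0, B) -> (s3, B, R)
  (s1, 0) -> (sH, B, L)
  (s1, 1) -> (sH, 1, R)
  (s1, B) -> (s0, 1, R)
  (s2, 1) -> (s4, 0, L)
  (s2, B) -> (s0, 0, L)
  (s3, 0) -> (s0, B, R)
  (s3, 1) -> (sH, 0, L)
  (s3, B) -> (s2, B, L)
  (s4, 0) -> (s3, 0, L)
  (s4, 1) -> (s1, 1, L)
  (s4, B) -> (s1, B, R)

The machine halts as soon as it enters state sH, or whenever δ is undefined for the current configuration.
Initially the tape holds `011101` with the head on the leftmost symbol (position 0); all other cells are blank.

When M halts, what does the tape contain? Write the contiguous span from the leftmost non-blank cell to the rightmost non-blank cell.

001

state=s0 head=0 tape=BBB[0]11101   (s0,0)→(s2,0,R)
state=s2 head=1 tape=BBB0[1]1101   (s2,1)→(s4,0,L)
state=s4 head=0 tape=BBB[0]01101   (s4,0)→(s3,0,L)
state=s3 head=-1 tape=BB[B]001101   (s3,B)→(s2,B,L)
state=s2 head=-2 tape=B[B]B001101   (s2,B)→(s0,0,L)
state=s0 head=-3 tape=[B]0B001101   (s0,B)→(s3,B,R)
state=s3 head=-2 tape=B[0]B001101   (s3,0)→(s0,B,R)
state=s0 head=-1 tape=BB[B]001101   (s0,B)→(s3,B,R)
state=s3 head=0 tape=BBB[0]01101   (s3,0)→(s0,B,R)
state=s0 head=1 tape=BBBB[0]1101   (s0,0)→(s2,0,R)
state=s2 head=2 tape=BBBB0[1]101   (s2,1)→(s4,0,L)
state=s4 head=1 tape=BBBB[0]0101   (s4,0)→(s3,0,L)
state=s3 head=0 tape=BBB[B]00101   (s3,B)→(s2,B,L)
state=s2 head=-1 tape=BB[B]B00101   (s2,B)→(s0,0,L)
state=s0 head=-2 tape=B[B]0B00101   (s0,B)→(s3,B,R)
state=s3 head=-1 tape=BB[0]B00101   (s3,0)→(s0,B,R)
state=s0 head=0 tape=BBB[B]00101   (s0,B)→(s3,B,R)
state=s3 head=1 tape=BBBB[0]0101   (s3,0)→(s0,B,R)
state=s0 head=2 tape=BBBBB[0]101   (s0,0)→(s2,0,R)
state=s2 head=3 tape=BBBBB0[1]01   (s2,1)→(s4,0,L)
state=s4 head=2 tape=BBBBB[0]001   (s4,0)→(s3,0,L)
state=s3 head=1 tape=BBBB[B]0001   (s3,B)→(s2,B,L)
state=s2 head=0 tape=BBB[B]B0001   (s2,B)→(s0,0,L)
state=s0 head=-1 tape=BB[B]0B0001   (s0,B)→(s3,B,R)
state=s3 head=0 tape=BBB[0]B0001   (s3,0)→(s0,B,R)
state=s0 head=1 tape=BBBB[B]0001   (s0,B)→(s3,B,R)
state=s3 head=2 tape=BBBBB[0]001   (s3,0)→(s0,B,R)
state=s0 head=3 tape=BBBBBB[0]01   (s0,0)→(s2,0,R)
state=s2 head=4 tape=BBBBBB0[0]1
The non-blank tape span at halt is 001.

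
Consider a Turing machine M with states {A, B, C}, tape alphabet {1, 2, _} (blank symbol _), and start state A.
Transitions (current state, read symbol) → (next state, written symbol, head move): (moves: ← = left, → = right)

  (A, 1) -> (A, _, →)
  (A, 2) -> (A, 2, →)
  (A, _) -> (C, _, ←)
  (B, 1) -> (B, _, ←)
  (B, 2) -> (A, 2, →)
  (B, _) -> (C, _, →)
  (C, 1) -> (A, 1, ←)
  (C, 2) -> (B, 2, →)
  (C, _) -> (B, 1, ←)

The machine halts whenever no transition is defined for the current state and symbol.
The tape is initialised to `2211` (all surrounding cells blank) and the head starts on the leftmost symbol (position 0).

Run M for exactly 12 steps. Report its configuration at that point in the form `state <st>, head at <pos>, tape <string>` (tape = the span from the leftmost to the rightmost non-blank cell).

state A, head at 2, tape 22_1

state=A head=0 tape=[2]211_   (A,2)→(A,2,→)
state=A head=1 tape=2[2]11_   (A,2)→(A,2,→)
state=A head=2 tape=22[1]1_   (A,1)→(A,_,→)
state=A head=3 tape=22_[1]_   (A,1)→(A,_,→)
state=A head=4 tape=22__[_]   (A,_)→(C,_,←)
state=C head=3 tape=22_[_]_   (C,_)→(B,1,←)
state=B head=2 tape=22[_]1_   (B,_)→(C,_,→)
state=C head=3 tape=22_[1]_   (C,1)→(A,1,←)
state=A head=2 tape=22[_]1_   (A,_)→(C,_,←)
state=C head=1 tape=2[2]_1_   (C,2)→(B,2,→)
state=B head=2 tape=22[_]1_   (B,_)→(C,_,→)
state=C head=3 tape=22_[1]_   (C,1)→(A,1,←)
state=A head=2 tape=22[_]1_
After 12 steps: state A, head at 2, tape 22_1.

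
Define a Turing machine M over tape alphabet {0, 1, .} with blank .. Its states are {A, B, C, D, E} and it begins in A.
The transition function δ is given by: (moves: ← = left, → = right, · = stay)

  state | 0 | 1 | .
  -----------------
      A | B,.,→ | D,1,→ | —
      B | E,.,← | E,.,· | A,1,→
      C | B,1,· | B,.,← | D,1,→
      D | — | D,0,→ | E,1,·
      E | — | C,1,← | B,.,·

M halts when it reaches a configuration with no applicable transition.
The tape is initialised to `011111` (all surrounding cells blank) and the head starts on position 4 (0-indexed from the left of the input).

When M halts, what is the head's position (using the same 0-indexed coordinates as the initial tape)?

6

A | 0111[1]1..   read 1 → write 1, move →, go to D
D | 01111[1]..   read 1 → write 0, move →, go to D
D | 011110[.].   read . → write 1, move ·, go to E
E | 011110[1].   read 1 → write 1, move ←, go to C
C | 01111[0]1.   read 0 → write 1, move ·, go to B
B | 01111[1]1.   read 1 → write ., move ·, go to E
E | 01111[.]1.   read . → write ., move ·, go to B
B | 01111[.]1.   read . → write 1, move →, go to A
A | 011111[1].   read 1 → write 1, move →, go to D
D | 0111111[.]   read . → write 1, move ·, go to E
E | 0111111[1]   read 1 → write 1, move ←, go to C
C | 011111[1]1   read 1 → write ., move ←, go to B
B | 01111[1].1   read 1 → write ., move ·, go to E
E | 01111[.].1   read . → write ., move ·, go to B
B | 01111[.].1   read . → write 1, move →, go to A
A | 011111[.]1
At halt the head is at cell 6.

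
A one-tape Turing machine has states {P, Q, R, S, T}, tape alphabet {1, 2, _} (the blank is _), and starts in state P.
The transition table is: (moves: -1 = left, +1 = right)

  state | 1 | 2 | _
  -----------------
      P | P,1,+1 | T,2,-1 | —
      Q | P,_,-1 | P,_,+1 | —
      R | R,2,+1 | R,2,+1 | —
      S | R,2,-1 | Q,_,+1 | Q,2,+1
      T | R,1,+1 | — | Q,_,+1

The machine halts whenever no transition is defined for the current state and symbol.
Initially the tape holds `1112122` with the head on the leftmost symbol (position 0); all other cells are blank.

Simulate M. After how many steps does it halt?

9

state=P head=0 tape=[1]112122_   (P,1)→(P,1,+1)
state=P head=1 tape=1[1]12122_   (P,1)→(P,1,+1)
state=P head=2 tape=11[1]2122_   (P,1)→(P,1,+1)
state=P head=3 tape=111[2]122_   (P,2)→(T,2,-1)
state=T head=2 tape=11[1]2122_   (T,1)→(R,1,+1)
state=R head=3 tape=111[2]122_   (R,2)→(R,2,+1)
state=R head=4 tape=1112[1]22_   (R,1)→(R,2,+1)
state=R head=5 tape=11122[2]2_   (R,2)→(R,2,+1)
state=R head=6 tape=111222[2]_   (R,2)→(R,2,+1)
state=R head=7 tape=1112222[_]
M halts after 9 transitions.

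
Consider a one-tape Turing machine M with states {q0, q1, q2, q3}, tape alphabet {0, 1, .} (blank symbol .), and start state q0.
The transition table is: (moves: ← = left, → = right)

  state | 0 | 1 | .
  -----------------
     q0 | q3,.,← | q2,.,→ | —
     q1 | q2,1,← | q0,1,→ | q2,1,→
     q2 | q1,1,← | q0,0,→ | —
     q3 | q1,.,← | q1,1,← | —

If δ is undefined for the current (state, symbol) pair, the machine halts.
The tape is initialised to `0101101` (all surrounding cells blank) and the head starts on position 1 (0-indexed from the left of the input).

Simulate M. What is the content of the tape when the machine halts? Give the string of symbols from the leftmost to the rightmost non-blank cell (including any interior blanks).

0101..1

q0 | 0[1]01101   read 1 → write ., move →, go to q2
q2 | 0.[0]1101   read 0 → write 1, move ←, go to q1
q1 | 0[.]11101   read . → write 1, move →, go to q2
q2 | 01[1]1101   read 1 → write 0, move →, go to q0
q0 | 010[1]101   read 1 → write ., move →, go to q2
q2 | 010.[1]01   read 1 → write 0, move →, go to q0
q0 | 010.0[0]1   read 0 → write ., move ←, go to q3
q3 | 010.[0].1   read 0 → write ., move ←, go to q1
q1 | 010[.]..1   read . → write 1, move →, go to q2
q2 | 0101[.].1
The non-blank tape span at halt is 0101..1.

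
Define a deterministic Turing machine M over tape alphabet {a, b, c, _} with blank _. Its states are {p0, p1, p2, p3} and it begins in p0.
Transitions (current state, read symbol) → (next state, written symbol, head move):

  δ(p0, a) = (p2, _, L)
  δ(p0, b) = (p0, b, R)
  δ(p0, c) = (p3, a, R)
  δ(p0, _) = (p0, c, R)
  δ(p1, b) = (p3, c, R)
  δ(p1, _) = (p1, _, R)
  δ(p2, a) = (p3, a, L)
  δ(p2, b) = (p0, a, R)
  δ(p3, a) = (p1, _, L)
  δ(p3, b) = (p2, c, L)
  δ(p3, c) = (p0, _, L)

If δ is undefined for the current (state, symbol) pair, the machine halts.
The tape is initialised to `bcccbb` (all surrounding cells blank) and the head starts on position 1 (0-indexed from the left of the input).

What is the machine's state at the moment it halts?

state=p0 head=1 tape=b[c]ccbb   (p0,c)→(p3,a,R)
state=p3 head=2 tape=ba[c]cbb   (p3,c)→(p0,_,L)
state=p0 head=1 tape=b[a]_cbb   (p0,a)→(p2,_,L)
state=p2 head=0 tape=[b]__cbb   (p2,b)→(p0,a,R)
state=p0 head=1 tape=a[_]_cbb   (p0,_)→(p0,c,R)
state=p0 head=2 tape=ac[_]cbb   (p0,_)→(p0,c,R)
state=p0 head=3 tape=acc[c]bb   (p0,c)→(p3,a,R)
state=p3 head=4 tape=acca[b]b   (p3,b)→(p2,c,L)
state=p2 head=3 tape=acc[a]cb   (p2,a)→(p3,a,L)
state=p3 head=2 tape=ac[c]acb   (p3,c)→(p0,_,L)
state=p0 head=1 tape=a[c]_acb   (p0,c)→(p3,a,R)
state=p3 head=2 tape=aa[_]acb
No transition is defined for (p3, _); M halts in state p3.

p3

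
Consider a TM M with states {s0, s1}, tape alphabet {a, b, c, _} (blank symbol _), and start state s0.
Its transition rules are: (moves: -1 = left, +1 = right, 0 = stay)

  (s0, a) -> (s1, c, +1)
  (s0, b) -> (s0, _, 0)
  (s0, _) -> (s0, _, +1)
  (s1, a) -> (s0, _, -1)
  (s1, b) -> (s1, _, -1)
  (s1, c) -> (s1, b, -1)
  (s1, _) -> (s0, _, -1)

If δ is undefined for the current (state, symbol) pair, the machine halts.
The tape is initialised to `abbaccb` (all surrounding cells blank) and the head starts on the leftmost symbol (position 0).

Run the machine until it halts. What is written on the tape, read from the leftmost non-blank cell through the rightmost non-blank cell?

s0 | __[a]bbaccb   read a → write c, move +1, go to s1
s1 | __c[b]baccb   read b → write _, move -1, go to s1
s1 | __[c]_baccb   read c → write b, move -1, go to s1
s1 | _[_]b_baccb   read _ → write _, move -1, go to s0
s0 | [_]_b_baccb   read _ → write _, move +1, go to s0
s0 | _[_]b_baccb   read _ → write _, move +1, go to s0
s0 | __[b]_baccb   read b → write _, move 0, go to s0
s0 | __[_]_baccb   read _ → write _, move +1, go to s0
s0 | ___[_]baccb   read _ → write _, move +1, go to s0
s0 | ____[b]accb   read b → write _, move 0, go to s0
s0 | ____[_]accb   read _ → write _, move +1, go to s0
s0 | _____[a]ccb   read a → write c, move +1, go to s1
s1 | _____c[c]cb   read c → write b, move -1, go to s1
s1 | _____[c]bcb   read c → write b, move -1, go to s1
s1 | ____[_]bbcb   read _ → write _, move -1, go to s0
s0 | ___[_]_bbcb   read _ → write _, move +1, go to s0
s0 | ____[_]bbcb   read _ → write _, move +1, go to s0
s0 | _____[b]bcb   read b → write _, move 0, go to s0
s0 | _____[_]bcb   read _ → write _, move +1, go to s0
s0 | ______[b]cb   read b → write _, move 0, go to s0
s0 | ______[_]cb   read _ → write _, move +1, go to s0
s0 | _______[c]b
The non-blank tape span at halt is cb.

cb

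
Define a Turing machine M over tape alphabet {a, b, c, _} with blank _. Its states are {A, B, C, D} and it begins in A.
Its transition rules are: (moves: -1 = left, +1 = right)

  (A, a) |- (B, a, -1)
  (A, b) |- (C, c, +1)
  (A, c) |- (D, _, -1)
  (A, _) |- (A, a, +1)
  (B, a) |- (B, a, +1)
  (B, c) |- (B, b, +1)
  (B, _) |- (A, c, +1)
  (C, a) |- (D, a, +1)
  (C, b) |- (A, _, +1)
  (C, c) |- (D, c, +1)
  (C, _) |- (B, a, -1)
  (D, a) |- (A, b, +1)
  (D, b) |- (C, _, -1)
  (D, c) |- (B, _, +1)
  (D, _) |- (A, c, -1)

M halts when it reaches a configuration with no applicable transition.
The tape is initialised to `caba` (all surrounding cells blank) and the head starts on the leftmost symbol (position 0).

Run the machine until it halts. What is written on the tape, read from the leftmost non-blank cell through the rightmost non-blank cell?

state=A head=0 tape=__[c]aba   (A,c)→(D,_,-1)
state=D head=-1 tape=_[_]_aba   (D,_)→(A,c,-1)
state=A head=-2 tape=[_]c_aba   (A,_)→(A,a,+1)
state=A head=-1 tape=a[c]_aba   (A,c)→(D,_,-1)
state=D head=-2 tape=[a]__aba   (D,a)→(A,b,+1)
state=A head=-1 tape=b[_]_aba   (A,_)→(A,a,+1)
state=A head=0 tape=ba[_]aba   (A,_)→(A,a,+1)
state=A head=1 tape=baa[a]ba   (A,a)→(B,a,-1)
state=B head=0 tape=ba[a]aba   (B,a)→(B,a,+1)
state=B head=1 tape=baa[a]ba   (B,a)→(B,a,+1)
state=B head=2 tape=baaa[b]a
The non-blank tape span at halt is baaaba.

baaaba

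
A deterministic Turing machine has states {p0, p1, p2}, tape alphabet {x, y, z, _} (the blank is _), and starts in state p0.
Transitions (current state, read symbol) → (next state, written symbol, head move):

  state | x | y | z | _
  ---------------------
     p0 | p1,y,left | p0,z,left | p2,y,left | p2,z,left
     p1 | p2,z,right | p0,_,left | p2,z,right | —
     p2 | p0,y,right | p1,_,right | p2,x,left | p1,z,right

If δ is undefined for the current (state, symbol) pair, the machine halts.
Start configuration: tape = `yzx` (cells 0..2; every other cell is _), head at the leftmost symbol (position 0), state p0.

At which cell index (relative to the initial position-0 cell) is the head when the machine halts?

p0 | ____[y]zx   read y → write z, move left, go to p0
p0 | ___[_]zzx   read _ → write z, move left, go to p2
p2 | __[_]zzzx   read _ → write z, move right, go to p1
p1 | __z[z]zzx   read z → write z, move right, go to p2
p2 | __zz[z]zx   read z → write x, move left, go to p2
p2 | __z[z]xzx   read z → write x, move left, go to p2
p2 | __[z]xxzx   read z → write x, move left, go to p2
p2 | _[_]xxxzx   read _ → write z, move right, go to p1
p1 | _z[x]xxzx   read x → write z, move right, go to p2
p2 | _zz[x]xzx   read x → write y, move right, go to p0
p0 | _zzy[x]zx   read x → write y, move left, go to p1
p1 | _zz[y]yzx   read y → write _, move left, go to p0
p0 | _z[z]_yzx   read z → write y, move left, go to p2
p2 | _[z]y_yzx   read z → write x, move left, go to p2
p2 | [_]xy_yzx   read _ → write z, move right, go to p1
p1 | z[x]y_yzx   read x → write z, move right, go to p2
p2 | zz[y]_yzx   read y → write _, move right, go to p1
p1 | zz_[_]yzx
At halt the head is at cell -1.

-1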